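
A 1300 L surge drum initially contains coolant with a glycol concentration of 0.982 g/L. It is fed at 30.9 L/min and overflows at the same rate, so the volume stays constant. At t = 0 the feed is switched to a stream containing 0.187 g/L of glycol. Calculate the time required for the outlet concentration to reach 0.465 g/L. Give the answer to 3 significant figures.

44.2 min

Mass balance on the solute (V constant): V dC/dt = Q(C_in − C), so τ = V/Q = 42.071 min.
C(t) = C_in + (C₀ − C_in) e^(−t/τ). Set C = 0.465 and solve for t:
e^(−t/τ) = (C − C_in)/(C₀ − C_in) = (0.465 − 0.187)/(0.982 − 0.187) = 0.34969
t = −τ ln(…) = 42.071 × 1.0507 = 44.205 min.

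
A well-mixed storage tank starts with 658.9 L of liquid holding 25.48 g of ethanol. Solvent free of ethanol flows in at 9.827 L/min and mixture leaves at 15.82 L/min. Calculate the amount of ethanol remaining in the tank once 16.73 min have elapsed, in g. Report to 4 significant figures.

Let m(t) be the amount of ethanol. Volume: V(t) = V₀ + (Q_in − Q_out) t = 658.9 − 5.99300 t; V(16.73) = 558.637 L.
No ethanol enters, so dm/dt = −Q_out · (m/V).
Separate: dm/m = −Q_out dt/V(t) ⇒ ln(m/m₀) = −(Q_out/(Q_in−Q_out)) ln(V/V₀).
m = m₀ (V₀/V)^(Q_out/(Q_in−Q_out)) = 25.48 × (658.9/558.637)^(-2.63975) = 16.4800 g.

16.48 g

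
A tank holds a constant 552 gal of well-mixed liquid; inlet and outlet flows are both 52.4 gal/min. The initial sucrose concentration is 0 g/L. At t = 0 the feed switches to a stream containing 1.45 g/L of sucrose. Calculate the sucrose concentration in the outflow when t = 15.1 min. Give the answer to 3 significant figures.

Unsteady species balance (constant V, well mixed): V dC/dt = Q(C_in − C).
Time constant τ = V/Q = 552/52.4 = 10.534 min.
C approaches C_in exponentially: C(t) = C_in + (C₀ − C_in) e^(−t/τ).
C(15.1) = 1.45 + (0 − 1.45)·e^(−15.1/10.534) = 1.45 + (-1.4500)·0.23850 = 1.1042 g/L.

1.10 g/L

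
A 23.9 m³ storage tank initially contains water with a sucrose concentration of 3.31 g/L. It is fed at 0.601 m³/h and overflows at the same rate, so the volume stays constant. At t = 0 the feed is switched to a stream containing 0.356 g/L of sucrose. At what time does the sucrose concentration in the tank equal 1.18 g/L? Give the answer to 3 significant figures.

Species balance: V dC/dt = Q(C_in − C) ⇒ τ = V/Q = 39.767 h.
C(t) = C_in + (C₀ − C_in) e^(−t/τ). Set C = 1.18 and solve for t:
e^(−t/τ) = (C − C_in)/(C₀ − C_in) = (1.18 − 0.356)/(3.31 − 0.356) = 0.27894
t = −τ ln(…) = 39.767 × 1.2767 = 50.772 h.

50.8 h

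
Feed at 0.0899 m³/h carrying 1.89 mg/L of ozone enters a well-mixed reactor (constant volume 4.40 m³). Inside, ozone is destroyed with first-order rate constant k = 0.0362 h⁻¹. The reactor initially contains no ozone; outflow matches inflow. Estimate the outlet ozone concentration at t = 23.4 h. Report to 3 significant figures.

0.501 mg/L

Accumulation = in − out − consumed: V dC/dt = Q C_in − Q C − k V C.
This is linear with rate a = Q/V + k = 0.056632 h⁻¹.
C_ss = Q C_in/(Q + kV) = 0.68188 mg/L; C(t) = C_ss + (C₀ − C_ss) e^(−a t).
C(23.4) = 0.68188 + (-0.68188)·e^(−0.056632·23.4) = 0.68188 + (-0.68188)·0.26575 = 0.50067 mg/L.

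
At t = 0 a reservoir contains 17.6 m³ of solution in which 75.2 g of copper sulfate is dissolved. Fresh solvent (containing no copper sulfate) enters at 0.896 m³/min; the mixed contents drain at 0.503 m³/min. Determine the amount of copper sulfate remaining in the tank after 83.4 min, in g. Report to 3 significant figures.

Total volume: dV/dt = Q_in − Q_out = 0.39300 m³/min, so V(t) = 17.6 + 0.39300 t and V(83.4) = 50.376 m³.
Species balance (pure solvent in): dm/dt = −Q_out · m/V(t).
Separate: dm/m = −Q_out dt/V(t) ⇒ ln(m/m₀) = −(Q_out/(Q_in−Q_out)) ln(V/V₀).
m = m₀ (V₀/V)^(Q_out/(Q_in−Q_out)) = 75.2 × (17.6/50.376)^(1.2799) = 19.574 g.

19.6 g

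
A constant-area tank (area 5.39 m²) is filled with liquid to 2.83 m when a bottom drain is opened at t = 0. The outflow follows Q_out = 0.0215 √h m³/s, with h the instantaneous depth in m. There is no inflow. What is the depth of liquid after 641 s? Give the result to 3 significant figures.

With no inflow, A dh/dt = −0.0215 √h.
∫ h^(−1/2) dh = −(0.0215/A) ∫ dt, giving 2√h = 2√h₀ − (0.0215/A) t.
√h = √2.83 − 0.0215·641/(2·5.39) = 1.6823 − 1.2784 = 0.40383.
h = 0.40383² = 0.16308 m.

0.163 m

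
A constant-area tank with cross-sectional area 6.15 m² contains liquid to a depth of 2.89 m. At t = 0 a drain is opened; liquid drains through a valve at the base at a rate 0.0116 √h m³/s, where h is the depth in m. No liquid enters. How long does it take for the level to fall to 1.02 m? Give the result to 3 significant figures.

732 s

With no inflow, A dh/dt = −0.0116 √h.
∫ h^(−1/2) dh = −(0.0116/A) ∫ dt, giving 2√h = 2√h₀ − (0.0116/A) t.
t = 2A(√h₀ − √h)/0.0116 = 2·6.15·(√2.89 − √1.02)/0.0116
  = 12.300 × (1.7000 − 1.0100) / 0.0116 = 731.69 s.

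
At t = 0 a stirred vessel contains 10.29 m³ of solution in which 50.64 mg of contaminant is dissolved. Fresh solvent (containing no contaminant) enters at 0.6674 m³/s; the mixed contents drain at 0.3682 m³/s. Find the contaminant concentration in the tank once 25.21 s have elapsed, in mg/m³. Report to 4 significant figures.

Let m(t) be the amount of contaminant. Volume: V(t) = V₀ + (Q_in − Q_out) t = 10.29 + 0.299200 t; V(25.21) = 17.8328 m³.
No contaminant enters, so dm/dt = −Q_out · (m/V).
dm/m = −Q_out dt/(V₀ + 0.299200 t); integrating gives ln(m/m₀) = −(Q_out/(Q_in−Q_out)) ln(V/V₀).
m = m₀ (V₀/V)^(Q_out/(Q_in−Q_out)) = 50.64 × (10.29/17.8328)^(1.23061) = 25.7405 mg.
C = m/V = 25.7405/17.8328 = 1.44343 mg/m³.

1.443 mg/m³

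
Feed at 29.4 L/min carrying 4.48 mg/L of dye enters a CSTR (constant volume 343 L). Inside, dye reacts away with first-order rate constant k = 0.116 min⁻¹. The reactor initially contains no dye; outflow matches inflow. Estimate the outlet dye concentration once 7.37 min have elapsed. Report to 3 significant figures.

Species balance: V dC/dt = Q C_in − Q C − k V C.
This is linear with rate a = Q/V + k = 0.20171 min⁻¹.
C_ss = Q C_in/(Q + kV) = 1.9037 mg/L; C(t) = C_ss + (C₀ − C_ss) e^(−a t).
C(7.37) = 1.9037 + (-1.9037)·e^(−0.20171·7.37) = 1.9037 + (-1.9037)·0.22613 = 1.4732 mg/L.

1.47 mg/L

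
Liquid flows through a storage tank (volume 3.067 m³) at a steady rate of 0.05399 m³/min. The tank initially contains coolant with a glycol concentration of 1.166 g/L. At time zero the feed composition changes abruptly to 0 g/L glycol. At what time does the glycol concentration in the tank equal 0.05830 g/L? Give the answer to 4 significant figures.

Species balance on the tank: V dC/dt = Q(C_in − C), so τ = V/Q = 56.8068 min.
C(t) = C_in + (C₀ − C_in) e^(−t/τ). Set C = 0.05830 and solve for t:
e^(−t/τ) = (C − C_in)/(C₀ − C_in) = (0.05830 − 0)/(1.166 − 0) = 0.0500000
t = −τ ln(…) = 56.8068 × 2.99573 = 170.178 min.

170.2 min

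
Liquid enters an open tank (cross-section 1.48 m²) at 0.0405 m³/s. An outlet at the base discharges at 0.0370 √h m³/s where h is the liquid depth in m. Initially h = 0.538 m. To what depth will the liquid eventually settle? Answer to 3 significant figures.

Mass balance (ρ constant): A dh/dt = Q_in − 0.0370 √h. At steady state dh/dt = 0:
Q_in = 0.0370 √h_ss ⇒ √h_ss = 0.0405/0.0370 = 1.0946.
h_ss = 1.0946² = 1.1981 m. (Since h₀ = 0.538 m < h_ss, the level will rise toward this value.)

1.20 m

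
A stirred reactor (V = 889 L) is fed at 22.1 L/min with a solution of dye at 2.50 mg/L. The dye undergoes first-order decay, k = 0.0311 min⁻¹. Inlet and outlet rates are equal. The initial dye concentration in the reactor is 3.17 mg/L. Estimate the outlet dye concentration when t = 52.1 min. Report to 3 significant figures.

Species balance: V dC/dt = Q C_in − Q C − k V C.
This is linear with rate a = Q/V + k = 0.055959 min⁻¹.
C_ss = Q C_in/(Q + kV) = 1.1106 mg/L; C(t) = C_ss + (C₀ − C_ss) e^(−a t).
C(52.1) = 1.1106 + (2.0594)·e^(−0.055959·52.1) = 1.1106 + (2.0594)·0.054178 = 1.2222 mg/L.

1.22 mg/L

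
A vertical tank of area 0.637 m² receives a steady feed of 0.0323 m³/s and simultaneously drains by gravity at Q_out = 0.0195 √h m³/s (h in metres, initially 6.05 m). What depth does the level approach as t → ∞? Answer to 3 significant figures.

A dh/dt = Q_in − 0.0195 √h. Steady state requires inflow = outflow:
Q_in = 0.0195 √h_ss ⇒ √h_ss = 0.0323/0.0195 = 1.6564.
h_ss = 1.6564² = 2.7437 m. (Since h₀ = 6.05 m > h_ss, the level will fall toward this value.)

2.74 m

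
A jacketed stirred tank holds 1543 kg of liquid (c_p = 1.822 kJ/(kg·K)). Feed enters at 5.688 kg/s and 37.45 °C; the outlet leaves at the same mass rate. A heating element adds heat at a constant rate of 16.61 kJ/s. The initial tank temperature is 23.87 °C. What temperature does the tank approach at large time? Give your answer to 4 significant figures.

M c_p dT/dt = ṁ c_p (T_in − T) + Q̇.
At steady state dT/dt = 0 ⇒ T_ss = T_in + Q̇/(ṁ c_p) = 37.45 + 16.61/(5.688·1.822) = 39.0527 °C.

39.05 °C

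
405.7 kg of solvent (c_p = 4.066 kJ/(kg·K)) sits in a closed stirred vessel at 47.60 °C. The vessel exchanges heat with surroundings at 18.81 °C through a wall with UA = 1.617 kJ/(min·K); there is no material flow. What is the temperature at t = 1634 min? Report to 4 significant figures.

24.61 °C

Heat balance on the well-mixed liquid: M c_p dT/dt = −UA(T − T_amb).
dT/dt = (T_ss − T)/τ with T_ss = T_amb = 18.8100 °C, τ = M c_p/UA = 405.7·4.066/1.617 = 1020.15 min.
This is linear first-order; T(t) = T_ss + (T₀ − T_ss) e^(−t/τ).
T(1634) = 18.8100 + (28.7900)·0.201547 = 24.6125 °C.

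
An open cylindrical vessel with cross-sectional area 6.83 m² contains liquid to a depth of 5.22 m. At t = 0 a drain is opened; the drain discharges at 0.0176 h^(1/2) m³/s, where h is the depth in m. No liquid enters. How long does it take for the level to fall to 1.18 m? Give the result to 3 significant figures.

With no inflow, A dh/dt = −0.0176 √h.
∫ h^(−1/2) dh = −(0.0176/A) ∫ dt, giving 2√h = 2√h₀ − (0.0176/A) t.
t = 2A(√h₀ − √h)/0.0176 = 2·6.83·(√5.22 − √1.18)/0.0176
  = 13.660 × (2.2847 − 1.0863) / 0.0176 = 930.16 s.

930 s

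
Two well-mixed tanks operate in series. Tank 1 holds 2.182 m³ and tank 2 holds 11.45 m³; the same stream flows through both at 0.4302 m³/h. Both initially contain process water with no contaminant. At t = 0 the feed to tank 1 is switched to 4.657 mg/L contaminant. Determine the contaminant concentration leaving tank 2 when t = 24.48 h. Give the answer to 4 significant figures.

Species balance on tank i: dCᵢ/dt = (Cᵢ₋₁ − Cᵢ)/τᵢ with τᵢ = Vᵢ/Q.
τ₁ = 2.182/0.4302 = 5.07206 h; τ₂ = 11.45/0.4302 = 26.6155 h.
Solving the cascade with C₁(0)=C₂(0)=0 gives C₂(t) = C_in[1 − (τ₁ e^(−t/τ₁) − τ₂ e^(−t/τ₂))/(τ₁ − τ₂)].
At t = 24.48: e^(−t/τ₁) = 0.00801499, e^(−t/τ₂) = 0.398613.
C₂ = 4.657·[1 − (5.07206·0.00801499 − 26.6155·0.398613)/(-21.5435)] = 4.657·0.509427 = 2.37240 mg/L.

2.372 mg/L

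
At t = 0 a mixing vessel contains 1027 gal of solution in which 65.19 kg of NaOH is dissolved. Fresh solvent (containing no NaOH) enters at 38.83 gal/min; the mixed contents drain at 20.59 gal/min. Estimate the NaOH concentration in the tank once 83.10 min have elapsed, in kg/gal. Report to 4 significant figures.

Total volume: dV/dt = Q_in − Q_out = 18.2400 gal/min, so V(t) = 1027 + 18.2400 t and V(83.10) = 2542.74 gal.
No NaOH enters, so dm/dt = −Q_out · (m/V).
dm/m = −Q_out dt/(V₀ + 18.2400 t); integrating gives ln(m/m₀) = −(Q_out/(Q_in−Q_out)) ln(V/V₀).
m = m₀ (V₀/V)^(Q_out/(Q_in−Q_out)) = 65.19 × (1027/2542.74)^(1.12884) = 23.4272 kg.
C = m/V = 23.4272/2542.74 = 0.00921337 kg/gal.

0.009213 kg/gal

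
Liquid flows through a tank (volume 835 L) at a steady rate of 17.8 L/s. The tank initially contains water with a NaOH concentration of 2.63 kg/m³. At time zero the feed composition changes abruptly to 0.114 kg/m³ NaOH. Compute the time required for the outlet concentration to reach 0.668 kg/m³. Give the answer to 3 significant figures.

71.0 s

Unsteady species balance (constant V, well mixed): V dC/dt = Q(C_in − C), so τ = V/Q = 46.910 s.
C(t) = C_in + (C₀ − C_in) e^(−t/τ). Set C = 0.668 and solve for t:
e^(−t/τ) = (C − C_in)/(C₀ − C_in) = (0.668 − 0.114)/(2.63 − 0.114) = 0.22019
t = −τ ln(…) = 46.910 × 1.5133 = 70.987 s.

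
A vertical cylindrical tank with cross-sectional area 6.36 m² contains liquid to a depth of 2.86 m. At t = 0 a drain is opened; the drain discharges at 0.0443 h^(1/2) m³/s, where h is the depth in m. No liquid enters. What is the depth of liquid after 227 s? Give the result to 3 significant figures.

0.811 m

A dh/dt = −Q_out = −0.0443 √h.
∫ h^(−1/2) dh = −(0.0443/A) ∫ dt, giving 2√h = 2√h₀ − (0.0443/A) t.
√h = √2.86 − 0.0443·227/(2·6.36) = 1.6912 − 0.79057 = 0.90058.
h = 0.90058² = 0.81104 m.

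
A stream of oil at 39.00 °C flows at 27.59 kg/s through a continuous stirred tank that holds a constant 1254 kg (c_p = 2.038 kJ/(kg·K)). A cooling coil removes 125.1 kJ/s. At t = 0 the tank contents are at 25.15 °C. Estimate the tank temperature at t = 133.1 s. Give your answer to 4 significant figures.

Heat balance on the well-mixed liquid: M c_p dT/dt = ṁ c_p (T_in − T) − 125.1.
τ = M/ṁ = 45.4513 s; T_ss = T_in − Q̇/(ṁ c_p) = 39.00 − 125.1/(27.59·2.038) = 36.7751 °C.
T approaches T_ss exponentially: T(t) = T_ss + (T₀ − T_ss) e^(−t/τ).
T(133.1) = 36.7751 + (-11.6251)·e^(−133.1/45.4513) = 36.7751 + (-11.6251)·0.0534819 = 36.1534 °C.

36.15 °C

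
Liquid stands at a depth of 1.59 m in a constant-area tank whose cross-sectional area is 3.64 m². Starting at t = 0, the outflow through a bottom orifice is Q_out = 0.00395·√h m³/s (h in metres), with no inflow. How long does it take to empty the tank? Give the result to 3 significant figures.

A dh/dt = −Q_out = −0.00395 √h.
Separate and integrate: 2(√h − √h₀) = −(0.00395/A) t.
Tank is empty when √h = 0: t_empty = 2A√h₀/0.00395.
t_empty = 2·3.64·√1.59/0.00395 = 7.2800·1.2610/0.00395 = 2324.0 s.

2320 s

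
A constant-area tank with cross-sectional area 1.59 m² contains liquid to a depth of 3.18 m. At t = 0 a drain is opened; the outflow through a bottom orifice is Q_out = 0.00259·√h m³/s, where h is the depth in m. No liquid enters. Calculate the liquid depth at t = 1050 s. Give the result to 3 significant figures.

With no inflow, A dh/dt = −0.00259 √h.
∫ h^(−1/2) dh = −(0.00259/A) ∫ dt, giving 2√h = 2√h₀ − (0.00259/A) t.
√h = √3.18 − 0.00259·1050/(2·1.59) = 1.7833 − 0.85519 = 0.92807.
h = 0.92807² = 0.86131 m.

0.861 m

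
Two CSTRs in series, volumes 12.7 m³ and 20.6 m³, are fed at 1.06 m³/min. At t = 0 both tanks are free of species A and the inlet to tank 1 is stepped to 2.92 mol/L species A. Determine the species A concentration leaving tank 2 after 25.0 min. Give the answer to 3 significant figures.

Each tank obeys Vᵢ dCᵢ/dt = Q(Cᵢ₋₁ − Cᵢ), so τᵢ = Vᵢ/Q.
τ₁ = 12.7/1.06 = 11.981 min; τ₂ = 20.6/1.06 = 19.434 min.
Tank 1: C₁ = C_in(1 − e^(−t/τ₁)). Tank 2 (τ₁ ≠ τ₂): C₂ = C_in[1 − (τ₁ e^(−t/τ₁) − τ₂ e^(−t/τ₂))/(τ₁ − τ₂)].
At t = 25.0: e^(−t/τ₁) = 0.12411, e^(−t/τ₂) = 0.27626.
C₂ = 2.92·[1 − (11.981·0.12411 − 19.434·0.27626)/(-7.4528)] = 2.92·0.47914 = 1.3991 mol/L.

1.40 mol/L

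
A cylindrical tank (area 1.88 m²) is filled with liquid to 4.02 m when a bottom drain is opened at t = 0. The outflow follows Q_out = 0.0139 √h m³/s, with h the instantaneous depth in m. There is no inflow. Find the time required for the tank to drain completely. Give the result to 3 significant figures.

A dh/dt = −Q_out = −0.0139 √h.
∫ h^(−1/2) dh = −(0.0139/A) ∫ dt, giving 2√h = 2√h₀ − (0.0139/A) t.
Set h = 0: 2√h₀ = (0.0139/A) t_empty ⇒ t_empty = 2A√h₀/0.0139.
t_empty = 2·1.88·√4.02/0.0139 = 3.7600·2.0050/0.0139 = 542.36 s.

542 s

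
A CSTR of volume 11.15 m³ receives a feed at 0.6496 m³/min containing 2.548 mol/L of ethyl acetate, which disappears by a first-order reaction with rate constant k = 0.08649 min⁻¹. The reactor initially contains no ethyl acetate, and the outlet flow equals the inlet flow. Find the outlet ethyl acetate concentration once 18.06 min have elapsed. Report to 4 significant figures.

0.9504 mol/L

Species balance: V dC/dt = Q C_in − Q C − k V C.
dC/dt = (Q/V) C_in − (Q/V + k) C; effective rate a = Q/V + k = 0.0582601 + 0.08649 = 0.144750 min⁻¹.
C_ss = Q C_in/(Q + kV) = 1.02554 mol/L; C(t) = C_ss + (C₀ − C_ss) e^(−a t).
C(18.06) = 1.02554 + (-1.02554)·e^(−0.144750·18.06) = 1.02554 + (-1.02554)·0.0732273 = 0.950441 mol/L.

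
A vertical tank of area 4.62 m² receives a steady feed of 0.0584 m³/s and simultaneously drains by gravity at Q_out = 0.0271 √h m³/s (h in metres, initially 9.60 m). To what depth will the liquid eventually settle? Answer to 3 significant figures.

4.64 m

Mass balance (ρ constant): A dh/dt = Q_in − 0.0271 √h. At steady state dh/dt = 0:
Q_in = 0.0271 √h_ss ⇒ √h_ss = 0.0584/0.0271 = 2.1550.
h_ss = 2.1550² = 4.6439 m. (Since h₀ = 9.60 m > h_ss, the level will fall toward this value.)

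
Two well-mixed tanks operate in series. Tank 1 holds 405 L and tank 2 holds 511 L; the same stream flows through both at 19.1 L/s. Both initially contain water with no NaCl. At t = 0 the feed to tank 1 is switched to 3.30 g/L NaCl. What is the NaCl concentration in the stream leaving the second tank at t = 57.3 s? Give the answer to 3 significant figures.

Each tank obeys Vᵢ dCᵢ/dt = Q(Cᵢ₋₁ − Cᵢ), so τᵢ = Vᵢ/Q.
τ₁ = 405/19.1 = 21.204 s; τ₂ = 511/19.1 = 26.754 s.
Solving the cascade with C₁(0)=C₂(0)=0 gives C₂(t) = C_in[1 − (τ₁ e^(−t/τ₁) − τ₂ e^(−t/τ₂))/(τ₁ − τ₂)].
At t = 57.3: e^(−t/τ₁) = 0.067051, e^(−t/τ₂) = 0.11745.
C₂ = 3.30·[1 − (21.204·0.067051 − 26.754·0.11745)/(-5.5497)] = 3.30·0.68999 = 2.2770 g/L.

2.28 g/L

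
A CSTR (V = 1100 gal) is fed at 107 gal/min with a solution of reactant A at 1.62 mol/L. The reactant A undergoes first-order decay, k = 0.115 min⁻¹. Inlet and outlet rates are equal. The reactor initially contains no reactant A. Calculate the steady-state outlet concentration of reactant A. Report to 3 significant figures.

Species balance: V dC/dt = Q C_in − Q C − k V C.
Steady state (dC/dt = 0): C_ss = Q C_in/(Q + kV) = C_in/(1 + kV/Q).
C_ss = 107·1.62/(107 + 0.115·1100) = 173.34/233.50 = 0.74236 mol/L.

0.742 mol/L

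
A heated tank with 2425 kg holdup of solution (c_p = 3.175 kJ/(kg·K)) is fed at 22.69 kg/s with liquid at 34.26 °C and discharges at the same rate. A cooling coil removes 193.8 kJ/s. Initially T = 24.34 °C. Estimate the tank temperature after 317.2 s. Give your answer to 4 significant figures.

M c_p dT/dt = ṁ c_p (T_in − T) − Q̇.
Rearrange: dT/dt = (T_ss − T)/τ with τ = M/ṁ = 106.875 s and T_ss = T_in − Q̇/(ṁ c_p) = 31.5699 °C.
This is linear first-order; T(t) = T_ss + (T₀ − T_ss) e^(−t/τ).
T(317.2) = 31.5699 + (-7.22986)·e^(−317.2/106.875) = 31.5699 + (-7.22986)·0.0514088 = 31.1982 °C.

31.20 °C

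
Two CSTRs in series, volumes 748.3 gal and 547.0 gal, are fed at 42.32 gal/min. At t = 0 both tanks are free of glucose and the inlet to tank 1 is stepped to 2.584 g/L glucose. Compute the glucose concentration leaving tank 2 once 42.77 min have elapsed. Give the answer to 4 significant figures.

1.986 g/L

Each tank obeys Vᵢ dCᵢ/dt = Q(Cᵢ₋₁ − Cᵢ), so τᵢ = Vᵢ/Q.
τ₁ = 748.3/42.32 = 17.6819 min; τ₂ = 547.0/42.32 = 12.9253 min.
Tank 1: C₁ = C_in(1 − e^(−t/τ₁)). Tank 2 (τ₁ ≠ τ₂): C₂ = C_in[1 − (τ₁ e^(−t/τ₁) − τ₂ e^(−t/τ₂))/(τ₁ − τ₂)].
At t = 42.77: e^(−t/τ₁) = 0.0890238, e^(−t/τ₂) = 0.0365525.
C₂ = 2.584·[1 − (17.6819·0.0890238 − 12.9253·0.0365525)/(4.75662)] = 2.584·0.768394 = 1.98553 g/L.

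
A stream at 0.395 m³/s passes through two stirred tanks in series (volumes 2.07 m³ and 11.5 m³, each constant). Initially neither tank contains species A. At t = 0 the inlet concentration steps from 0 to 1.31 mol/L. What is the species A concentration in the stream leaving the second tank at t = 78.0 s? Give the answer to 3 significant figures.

1.20 mol/L

Species balance on tank i: dCᵢ/dt = (Cᵢ₋₁ − Cᵢ)/τᵢ with τᵢ = Vᵢ/Q.
τ₁ = 2.07/0.395 = 5.2405 s; τ₂ = 11.5/0.395 = 29.114 s.
Solving the cascade with C₁(0)=C₂(0)=0 gives C₂(t) = C_in[1 − (τ₁ e^(−t/τ₁) − τ₂ e^(−t/τ₂))/(τ₁ − τ₂)].
At t = 78.0: e^(−t/τ₁) = 3.4351e-07, e^(−t/τ₂) = 0.068623.
C₂ = 1.31·[1 − (5.2405·3.4351e-07 − 29.114·0.068623)/(-23.873)] = 1.31·0.91631 = 1.2004 mol/L.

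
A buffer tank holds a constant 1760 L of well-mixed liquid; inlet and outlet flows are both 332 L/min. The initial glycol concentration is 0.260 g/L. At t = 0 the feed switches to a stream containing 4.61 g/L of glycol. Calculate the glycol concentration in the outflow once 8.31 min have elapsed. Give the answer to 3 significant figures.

3.70 g/L

Transient balance on the dissolved component: V dC/dt = Q(C_in − C).
Rewrite as dC/dt + C/τ = C_in/τ, τ = V/Q = 5.3012 min.
C approaches C_in exponentially: C(t) = C_in + (C₀ − C_in) e^(−t/τ).
C(8.31) = 4.61 + (0.260 − 4.61)·e^(−8.31/5.3012) = 4.61 + (-4.3500)·0.20855 = 3.7028 g/L.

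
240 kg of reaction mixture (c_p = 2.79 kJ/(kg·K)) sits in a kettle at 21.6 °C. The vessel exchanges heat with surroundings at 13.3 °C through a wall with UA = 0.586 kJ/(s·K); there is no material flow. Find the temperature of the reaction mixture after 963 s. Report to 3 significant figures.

M c_p dT/dt = −UA(T − T_amb).
dT/dt = (T_ss − T)/τ with T_ss = T_amb = 13.300 °C, τ = M c_p/UA = 240·2.79/0.586 = 1142.7 s.
Solution: T(t) = T_ss + (T₀ − T_ss) e^(−t/τ).
T(963) = 13.300 + (8.3000)·0.43052 = 16.873 °C.

16.9 °C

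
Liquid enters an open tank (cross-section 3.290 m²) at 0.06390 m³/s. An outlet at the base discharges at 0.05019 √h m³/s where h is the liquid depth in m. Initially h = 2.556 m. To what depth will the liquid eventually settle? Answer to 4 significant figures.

A dh/dt = Q_in − 0.05019 √h. Steady state requires inflow = outflow:
Q_in = 0.05019 √h_ss ⇒ √h_ss = 0.06390/0.05019 = 1.27316.
h_ss = 1.27316² = 1.62094 m. (Since h₀ = 2.556 m > h_ss, the level will fall toward this value.)

1.621 m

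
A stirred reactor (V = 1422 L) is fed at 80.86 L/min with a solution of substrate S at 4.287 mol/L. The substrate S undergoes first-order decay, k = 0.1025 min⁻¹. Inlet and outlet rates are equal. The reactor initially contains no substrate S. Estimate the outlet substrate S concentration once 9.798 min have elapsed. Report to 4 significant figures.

Accumulation = in − out − consumed: V dC/dt = Q C_in − Q C − k V C.
dC/dt = (Q/V) C_in − (Q/V + k) C; effective rate a = Q/V + k = 0.0568636 + 0.1025 = 0.159364 min⁻¹.
C_ss = Q C_in/(Q + kV) = 1.52967 mol/L; C(t) = C_ss + (C₀ − C_ss) e^(−a t).
C(9.798) = 1.52967 + (-1.52967)·e^(−0.159364·9.798) = 1.52967 + (-1.52967)·0.209833 = 1.20870 mol/L.

1.209 mol/L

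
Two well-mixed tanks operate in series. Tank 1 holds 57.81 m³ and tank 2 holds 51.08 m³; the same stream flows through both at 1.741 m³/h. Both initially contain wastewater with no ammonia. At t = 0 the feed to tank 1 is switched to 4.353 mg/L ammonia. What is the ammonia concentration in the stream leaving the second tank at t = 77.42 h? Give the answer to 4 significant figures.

Species balance on tank i: dCᵢ/dt = (Cᵢ₋₁ − Cᵢ)/τᵢ with τᵢ = Vᵢ/Q.
τ₁ = 57.81/1.741 = 33.2051 h; τ₂ = 51.08/1.741 = 29.3395 h.
Solving the cascade with C₁(0)=C₂(0)=0 gives C₂(t) = C_in[1 − (τ₁ e^(−t/τ₁) − τ₂ e^(−t/τ₂))/(τ₁ − τ₂)].
At t = 77.42: e^(−t/τ₁) = 0.0971428, e^(−t/τ₂) = 0.0714493.
C₂ = 4.353·[1 − (33.2051·0.0971428 − 29.3395·0.0714493)/(3.86559)] = 4.353·0.707846 = 3.08125 mg/L.

3.081 mg/L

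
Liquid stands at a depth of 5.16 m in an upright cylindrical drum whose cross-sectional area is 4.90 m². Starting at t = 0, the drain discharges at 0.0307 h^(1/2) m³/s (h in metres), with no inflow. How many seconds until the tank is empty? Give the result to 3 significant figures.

725 s

With no inflow, A dh/dt = −0.0307 √h.
∫ h^(−1/2) dh = −(0.0307/A) ∫ dt, giving 2√h = 2√h₀ − (0.0307/A) t.
Tank is empty when √h = 0: t_empty = 2A√h₀/0.0307.
t_empty = 2·4.90·√5.16/0.0307 = 9.8000·2.2716/0.0307 = 725.12 s.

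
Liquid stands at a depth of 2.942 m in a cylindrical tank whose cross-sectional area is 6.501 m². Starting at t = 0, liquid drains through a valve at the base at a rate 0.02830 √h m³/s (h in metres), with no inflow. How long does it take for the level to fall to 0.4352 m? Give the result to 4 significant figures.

With no inflow, A dh/dt = −0.02830 √h.
Separate and integrate: 2(√h − √h₀) = −(0.02830/A) t.
t = 2A(√h₀ − √h)/0.02830 = 2·6.501·(√2.942 − √0.4352)/0.02830
  = 13.0020 × (1.71523 − 0.659697) / 0.02830 = 484.947 s.

484.9 s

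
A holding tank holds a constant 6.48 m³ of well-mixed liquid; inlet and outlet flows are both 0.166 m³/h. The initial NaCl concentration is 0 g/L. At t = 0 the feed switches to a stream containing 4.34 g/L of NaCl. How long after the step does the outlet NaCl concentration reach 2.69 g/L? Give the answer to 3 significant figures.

37.8 h

Species balance: V dC/dt = Q(C_in − C) ⇒ τ = V/Q = 39.036 h.
C(t) = C_in + (C₀ − C_in) e^(−t/τ). Set C = 2.69 and solve for t:
e^(−t/τ) = (C − C_in)/(C₀ − C_in) = (2.69 − 4.34)/(0 − 4.34) = 0.38018
t = −τ ln(…) = 39.036 × 0.96710 = 37.752 h.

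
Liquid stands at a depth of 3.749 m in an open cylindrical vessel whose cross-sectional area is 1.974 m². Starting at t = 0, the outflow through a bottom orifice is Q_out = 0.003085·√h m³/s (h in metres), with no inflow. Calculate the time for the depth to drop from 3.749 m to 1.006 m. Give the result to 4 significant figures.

1194 s

With no inflow, A dh/dt = −0.003085 √h.
This is separable: 2 d(√h)/dt = −0.003085/A, so √h = √h₀ − (0.003085/(2A)) t.
t = 2A(√h₀ − √h)/0.003085 = 2·1.974·(√3.749 − √1.006)/0.003085
  = 3.94800 × (1.93623 − 1.00300) / 0.003085 = 1194.30 s.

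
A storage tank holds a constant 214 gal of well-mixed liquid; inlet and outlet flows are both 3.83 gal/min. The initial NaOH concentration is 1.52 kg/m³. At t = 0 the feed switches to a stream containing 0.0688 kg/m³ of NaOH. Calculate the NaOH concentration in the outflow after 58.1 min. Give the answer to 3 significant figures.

Mass balance on the solute (V constant): V dC/dt = Q(C_in − C).
Time constant τ = V/Q = 214/3.83 = 55.875 min.
This is linear first-order; C(t) = C_in + (C₀ − C_in) e^(−t/τ).
C(58.1) = 0.0688 + (1.52 − 0.0688)·e^(−58.1/55.875) = 0.0688 + (1.4512)·0.35352 = 0.58182 kg/m³.

0.582 kg/m³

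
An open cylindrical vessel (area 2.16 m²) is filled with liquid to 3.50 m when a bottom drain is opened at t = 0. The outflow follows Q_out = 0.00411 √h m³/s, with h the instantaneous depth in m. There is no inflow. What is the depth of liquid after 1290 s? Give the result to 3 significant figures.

0.414 m

Volume balance on the tank: A dh/dt = −0.00411 √h.
∫ h^(−1/2) dh = −(0.00411/A) ∫ dt, giving 2√h = 2√h₀ − (0.00411/A) t.
√h = √3.50 − 0.00411·1290/(2·2.16) = 1.8708 − 1.2273 = 0.64354.
h = 0.64354² = 0.41414 m.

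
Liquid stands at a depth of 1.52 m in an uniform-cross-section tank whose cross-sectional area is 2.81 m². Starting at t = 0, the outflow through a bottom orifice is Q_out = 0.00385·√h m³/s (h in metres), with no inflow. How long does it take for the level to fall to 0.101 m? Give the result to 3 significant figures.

With no inflow, A dh/dt = −0.00385 √h.
∫ h^(−1/2) dh = −(0.00385/A) ∫ dt, giving 2√h = 2√h₀ − (0.00385/A) t.
t = 2A(√h₀ − √h)/0.00385 = 2·2.81·(√1.52 − √0.101)/0.00385
  = 5.6200 × (1.2329 − 0.31780) / 0.00385 = 1335.8 s.

1340 s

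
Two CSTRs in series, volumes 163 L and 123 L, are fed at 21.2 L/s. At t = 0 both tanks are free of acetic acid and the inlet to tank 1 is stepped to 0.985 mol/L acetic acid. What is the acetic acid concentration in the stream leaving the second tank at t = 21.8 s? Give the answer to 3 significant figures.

Time constants: τᵢ = Vᵢ/Q for each well-mixed tank.
τ₁ = 163/21.2 = 7.6887 s; τ₂ = 123/21.2 = 5.8019 s.
Tank 1: C₁ = C_in(1 − e^(−t/τ₁)). Tank 2 (τ₁ ≠ τ₂): C₂ = C_in[1 − (τ₁ e^(−t/τ₁) − τ₂ e^(−t/τ₂))/(τ₁ − τ₂)].
At t = 21.8: e^(−t/τ₁) = 0.058699, e^(−t/τ₂) = 0.023344.
C₂ = 0.985·[1 − (7.6887·0.058699 − 5.8019·0.023344)/(1.8868)] = 0.985·0.83259 = 0.82010 mol/L.

0.820 mol/L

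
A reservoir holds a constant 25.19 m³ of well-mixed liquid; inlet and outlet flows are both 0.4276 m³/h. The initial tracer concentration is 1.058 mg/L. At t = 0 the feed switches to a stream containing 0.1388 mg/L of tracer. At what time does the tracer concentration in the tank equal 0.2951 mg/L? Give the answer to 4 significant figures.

Accumulation = in − out for the solute gives V dC/dt = Q(C_in − C), so τ = V/Q = 58.9102 h.
C(t) = C_in + (C₀ − C_in) e^(−t/τ). Set C = 0.2951 and solve for t:
e^(−t/τ) = (C − C_in)/(C₀ − C_in) = (0.2951 − 0.1388)/(1.058 − 0.1388) = 0.170039
t = −τ ln(…) = 58.9102 × 1.77173 = 104.373 h.

104.4 h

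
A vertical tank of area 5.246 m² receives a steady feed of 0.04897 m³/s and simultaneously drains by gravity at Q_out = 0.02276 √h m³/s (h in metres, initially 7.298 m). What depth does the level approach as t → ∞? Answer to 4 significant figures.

4.629 m

A dh/dt = Q_in − 0.02276 √h. Steady state requires inflow = outflow:
Q_in = 0.02276 √h_ss ⇒ √h_ss = 0.04897/0.02276 = 2.15158.
h_ss = 2.15158² = 4.62930 m. (Since h₀ = 7.298 m > h_ss, the level will fall toward this value.)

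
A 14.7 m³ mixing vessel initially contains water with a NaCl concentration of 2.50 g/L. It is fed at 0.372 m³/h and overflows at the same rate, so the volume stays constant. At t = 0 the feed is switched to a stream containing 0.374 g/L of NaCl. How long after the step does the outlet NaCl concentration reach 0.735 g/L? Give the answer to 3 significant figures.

Transient balance on the dissolved component: V dC/dt = Q(C_in − C), so τ = V/Q = 39.516 h.
C(t) = C_in + (C₀ − C_in) e^(−t/τ). Set C = 0.735 and solve for t:
e^(−t/τ) = (C − C_in)/(C₀ − C_in) = (0.735 − 0.374)/(2.50 − 0.374) = 0.16980
t = −τ ln(…) = 39.516 × 1.7731 = 70.067 h.

70.1 h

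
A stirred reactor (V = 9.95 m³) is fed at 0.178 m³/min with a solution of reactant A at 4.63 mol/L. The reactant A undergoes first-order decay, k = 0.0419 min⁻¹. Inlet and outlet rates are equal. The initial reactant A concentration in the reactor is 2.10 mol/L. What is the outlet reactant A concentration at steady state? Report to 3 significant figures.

1.39 mol/L

Species balance: V dC/dt = Q C_in − Q C − k V C.
At steady state: 0 = Q C_in − (Q + kV) C_ss, so C_ss = Q C_in/(Q + kV).
C_ss = 0.178·4.63/(0.178 + 0.0419·9.95) = 0.82414/0.59491 = 1.3853 mol/L.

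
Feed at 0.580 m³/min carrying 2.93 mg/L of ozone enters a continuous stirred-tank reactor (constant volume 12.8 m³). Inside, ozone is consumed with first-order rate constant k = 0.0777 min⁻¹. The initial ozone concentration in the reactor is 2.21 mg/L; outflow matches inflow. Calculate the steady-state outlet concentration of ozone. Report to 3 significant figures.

1.08 mg/L

V dC/dt = Q(C_in − C) − k V C.
At steady state: 0 = Q C_in − (Q + kV) C_ss, so C_ss = Q C_in/(Q + kV).
C_ss = 0.580·2.93/(0.580 + 0.0777·12.8) = 1.6994/1.5746 = 1.0793 mg/L.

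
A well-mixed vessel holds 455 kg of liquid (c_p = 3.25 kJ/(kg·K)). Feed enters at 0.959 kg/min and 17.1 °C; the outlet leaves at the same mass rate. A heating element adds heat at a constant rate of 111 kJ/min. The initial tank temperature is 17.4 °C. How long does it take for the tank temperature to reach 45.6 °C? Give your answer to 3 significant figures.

Energy balance: M c_p dT/dt = ṁ c_p (T_in − T) + 111.
τ = M/ṁ = 474.45 min; T_ss = T_in + Q̇/(ṁ c_p) = 52.714 °C.
T(t) = T_ss + (T₀ − T_ss) e^(−t/τ). Set T = 45.6:
e^(−t/τ) = (45.6 − 52.714)/(17.4 − 52.714) = 0.20145
t = −474.45 · ln(0.20145) = 760.17 min.

760 min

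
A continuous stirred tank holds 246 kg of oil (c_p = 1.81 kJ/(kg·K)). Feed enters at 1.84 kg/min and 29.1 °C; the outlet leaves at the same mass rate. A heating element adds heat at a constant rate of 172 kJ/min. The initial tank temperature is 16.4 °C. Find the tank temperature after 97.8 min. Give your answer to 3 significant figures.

M c_p dT/dt = ṁ c_p (T_in − T) + Q̇.
τ = M/ṁ = 133.70 min; T_ss = T_in + Q̇/(ṁ c_p) = 29.1 + 172/(1.84·1.81) = 80.745 °C.
T approaches T_ss exponentially: T(t) = T_ss + (T₀ − T_ss) e^(−t/τ).
T(97.8) = 80.745 + (-64.345)·e^(−97.8/133.70) = 80.745 + (-64.345)·0.48118 = 49.784 °C.

49.8 °C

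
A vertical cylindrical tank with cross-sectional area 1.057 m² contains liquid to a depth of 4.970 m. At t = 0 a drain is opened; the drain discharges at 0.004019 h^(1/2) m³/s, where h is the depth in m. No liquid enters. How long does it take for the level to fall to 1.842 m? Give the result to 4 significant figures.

A dh/dt = −Q_out = −0.004019 √h.
This is separable: 2 d(√h)/dt = −0.004019/A, so √h = √h₀ − (0.004019/(2A)) t.
t = 2A(√h₀ − √h)/0.004019 = 2·1.057·(√4.970 − √1.842)/0.004019
  = 2.11400 × (2.22935 − 1.35720) / 0.004019 = 458.750 s.

458.8 s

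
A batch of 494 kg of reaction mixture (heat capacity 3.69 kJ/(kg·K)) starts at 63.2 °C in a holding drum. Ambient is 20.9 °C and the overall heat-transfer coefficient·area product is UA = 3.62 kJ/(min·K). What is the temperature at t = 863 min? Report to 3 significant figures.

28.5 °C

Unsteady energy balance on the tank contents: M c_p dT/dt = −UA(T − T_amb).
dT/dt = (T_ss − T)/τ with T_ss = T_amb = 20.900 °C, τ = M c_p/UA = 494·3.69/3.62 = 503.55 min.
Solution: T(t) = T_ss + (T₀ − T_ss) e^(−t/τ).
T(863) = 20.900 + (42.300)·0.18018 = 28.521 °C.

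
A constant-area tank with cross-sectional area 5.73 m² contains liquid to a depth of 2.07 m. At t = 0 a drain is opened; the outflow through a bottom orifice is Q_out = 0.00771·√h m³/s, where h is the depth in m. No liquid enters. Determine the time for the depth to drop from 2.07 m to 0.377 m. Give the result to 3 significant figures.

Mass balance (ρ constant): A dh/dt = −0.00771 √h.
This is separable: 2 d(√h)/dt = −0.00771/A, so √h = √h₀ − (0.00771/(2A)) t.
t = 2A(√h₀ − √h)/0.00771 = 2·5.73·(√2.07 − √0.377)/0.00771
  = 11.460 × (1.4387 − 0.61400) / 0.00771 = 1225.9 s.

1230 s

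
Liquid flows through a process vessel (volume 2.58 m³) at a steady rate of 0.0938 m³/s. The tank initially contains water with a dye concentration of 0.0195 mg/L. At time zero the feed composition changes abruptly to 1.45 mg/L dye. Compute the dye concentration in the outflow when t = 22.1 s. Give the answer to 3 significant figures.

Transient balance on the dissolved component: V dC/dt = Q(C_in − C).
So dC/dt = (C_in − C)/τ with τ = V/Q = 2.58/0.0938 = 27.505 s.
C approaches C_in exponentially: C(t) = C_in + (C₀ − C_in) e^(−t/τ).
C(22.1) = 1.45 + (0.0195 − 1.45)·e^(−22.1/27.505) = 1.45 + (-1.4305)·0.44777 = 0.80947 mg/L.

0.809 mg/L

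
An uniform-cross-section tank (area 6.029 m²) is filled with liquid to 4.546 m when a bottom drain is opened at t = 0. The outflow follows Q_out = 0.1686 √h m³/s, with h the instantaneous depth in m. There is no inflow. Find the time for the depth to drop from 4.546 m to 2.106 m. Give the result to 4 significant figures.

A dh/dt = −Q_out = −0.1686 √h.
Separate and integrate: 2(√h − √h₀) = −(0.1686/A) t.
t = 2A(√h₀ − √h)/0.1686 = 2·6.029·(√4.546 − √2.106)/0.1686
  = 12.0580 × (2.13214 − 1.45121) / 0.1686 = 48.6989 s.

48.70 s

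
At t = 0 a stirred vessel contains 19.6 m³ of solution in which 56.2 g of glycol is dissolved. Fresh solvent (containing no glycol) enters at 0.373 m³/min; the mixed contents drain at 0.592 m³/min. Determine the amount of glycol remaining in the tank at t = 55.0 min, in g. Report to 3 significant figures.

Let m(t) be the amount of glycol. Volume: V(t) = V₀ + (Q_in − Q_out) t = 19.6 − 0.21900 t; V(55.0) = 7.5550 m³.
Solute balance: dm/dt = 0 − Q_out C = −Q_out m/V(t).
Separate: dm/m = −Q_out dt/V(t) ⇒ ln(m/m₀) = −(Q_out/(Q_in−Q_out)) ln(V/V₀).
m = m₀ (V₀/V)^(Q_out/(Q_in−Q_out)) = 56.2 × (19.6/7.5550)^(-2.7032) = 4.2712 g.

4.27 g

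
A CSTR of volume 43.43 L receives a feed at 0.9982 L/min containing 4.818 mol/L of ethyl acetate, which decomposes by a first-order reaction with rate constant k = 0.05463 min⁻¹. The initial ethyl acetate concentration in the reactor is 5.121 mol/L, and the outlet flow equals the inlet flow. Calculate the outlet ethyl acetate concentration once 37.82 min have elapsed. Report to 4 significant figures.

1.623 mol/L

V dC/dt = Q(C_in − C) − k V C.
dC/dt = (Q/V) C_in − (Q/V + k) C; effective rate a = Q/V + k = 0.0229841 + 0.05463 = 0.0776141 min⁻¹.
C_ss = Q C_in/(Q + kV) = 1.42677 mol/L; C(t) = C_ss + (C₀ − C_ss) e^(−a t).
C(37.82) = 1.42677 + (3.69423)·e^(−0.0776141·37.82) = 1.42677 + (3.69423)·0.0531113 = 1.62297 mol/L.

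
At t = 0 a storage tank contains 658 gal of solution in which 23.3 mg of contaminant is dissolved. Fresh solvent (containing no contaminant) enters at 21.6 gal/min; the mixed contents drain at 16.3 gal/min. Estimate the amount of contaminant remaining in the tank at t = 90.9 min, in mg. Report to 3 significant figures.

4.30 mg

Total volume: dV/dt = Q_in − Q_out = 5.3000 gal/min, so V(t) = 658 + 5.3000 t and V(90.9) = 1139.8 gal.
No contaminant enters, so dm/dt = −Q_out · (m/V).
Separate: dm/m = −Q_out dt/V(t) ⇒ ln(m/m₀) = −(Q_out/(Q_in−Q_out)) ln(V/V₀).
m = m₀ (V₀/V)^(Q_out/(Q_in−Q_out)) = 23.3 × (658/1139.8)^(3.0755) = 4.3011 mg.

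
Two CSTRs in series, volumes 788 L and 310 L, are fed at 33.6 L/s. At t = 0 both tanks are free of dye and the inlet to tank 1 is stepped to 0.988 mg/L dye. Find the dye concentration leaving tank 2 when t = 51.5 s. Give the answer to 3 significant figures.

Each tank obeys Vᵢ dCᵢ/dt = Q(Cᵢ₋₁ − Cᵢ), so τᵢ = Vᵢ/Q.
τ₁ = 788/33.6 = 23.452 s; τ₂ = 310/33.6 = 9.2262 s.
Solving the cascade with C₁(0)=C₂(0)=0 gives C₂(t) = C_in[1 − (τ₁ e^(−t/τ₁) − τ₂ e^(−t/τ₂))/(τ₁ − τ₂)].
At t = 51.5: e^(−t/τ₁) = 0.11125, e^(−t/τ₂) = 0.0037653.
C₂ = 0.988·[1 − (23.452·0.11125 − 9.2262·0.0037653)/(14.226)] = 0.988·0.81904 = 0.80921 mg/L.

0.809 mg/L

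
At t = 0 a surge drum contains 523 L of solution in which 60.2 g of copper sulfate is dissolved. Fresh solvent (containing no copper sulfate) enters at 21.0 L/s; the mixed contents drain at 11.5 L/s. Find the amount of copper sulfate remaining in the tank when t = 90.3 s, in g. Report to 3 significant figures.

Let m(t) be the amount of copper sulfate. Volume: V(t) = V₀ + (Q_in − Q_out) t = 523 + 9.5000 t; V(90.3) = 1380.8 L.
No copper sulfate enters, so dm/dt = −Q_out · (m/V).
Separate: dm/m = −Q_out dt/V(t) ⇒ ln(m/m₀) = −(Q_out/(Q_in−Q_out)) ln(V/V₀).
m = m₀ (V₀/V)^(Q_out/(Q_in−Q_out)) = 60.2 × (523/1380.8)^(1.2105) = 18.586 g.

18.6 g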